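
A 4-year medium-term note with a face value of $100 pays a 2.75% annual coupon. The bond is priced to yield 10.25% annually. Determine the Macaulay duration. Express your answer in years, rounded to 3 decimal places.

Periodic yield y = 0.1025. Discount each cash flow and weight by its year:
  t   CF        PV=CF/(1+0.1025)^t    t·PV
  1         2.75         2.4943         2.4943
  2         2.75         2.2624         4.5249
  3         2.75         2.0521         6.1563
  4       102.75        69.5452       278.1810
  Σ                     76.3541       291.3564
Price P = Σ PV = 76.3541.
Macaulay duration = Σ(t·PV) / P = 291.3564 / 76.3541 = 3.81586 years.

3.816 years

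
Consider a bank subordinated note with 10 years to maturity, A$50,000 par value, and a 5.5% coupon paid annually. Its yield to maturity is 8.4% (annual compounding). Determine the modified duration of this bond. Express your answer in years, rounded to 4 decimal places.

Periodic yield y = 0.084. First find Macaulay duration:
  t   CF        PV=CF/(1+0.084)^t    t·PV
  1     2,750.00     2,536.9004     2,536.9004
  2     2,750.00     2,340.3140     4,680.6280
  3     2,750.00     2,158.9612     6,476.8837
  4     2,750.00     1,991.6617     7,966.6467
  5     2,750.00     1,837.3263     9,186.6313
  6     2,750.00     1,694.9504    10,169.7026
  7     2,750.00     1,563.6074    10,945.2518
  8     2,750.00     1,442.4423    11,539.5380
  9     2,750.00     1,330.6663    11,975.9966
  10   52,750.00    23,546.6778   235,466.7784
  Σ                 40,443.5078   310,944.9575
P = 40,443.5078; Macaulay duration = 310,944.9575 / 40,443.5078 = 7.68838 years.
Modified duration = D_Mac / (1 + y) = 7.68838 / 1.084 = 7.09260 years.

7.0926 years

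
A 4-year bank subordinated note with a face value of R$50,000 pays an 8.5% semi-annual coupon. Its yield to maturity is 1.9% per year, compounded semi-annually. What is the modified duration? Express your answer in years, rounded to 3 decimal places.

Periodic yield y = 0.0095. First find Macaulay duration:
  t   CF        PV=CF/(1+0.0095)^t    t·PV
  1     2,125.00     2,105.0025     2,105.0025
  2     2,125.00     2,085.1931     4,170.3863
  3     2,125.00     2,065.5702     6,196.7107
  4     2,125.00     2,046.1320     8,184.5279
  5     2,125.00     2,026.8766    10,134.3832
  6     2,125.00     2,007.8025    12,046.8151
  7     2,125.00     1,988.9079    13,922.3553
  8    52,125.00    48,327.6282   386,621.0258
  Σ                 62,653.1131   443,381.2067
P = 62,653.1131; Macaulay duration = 443,381.2067 / 62,653.1131 = 7.07676 half-year periods = 3.53838 years.
Modified duration = D_Mac / (1 + y) = 3.53838 / 1.0095 = 3.50508 years.

3.505 years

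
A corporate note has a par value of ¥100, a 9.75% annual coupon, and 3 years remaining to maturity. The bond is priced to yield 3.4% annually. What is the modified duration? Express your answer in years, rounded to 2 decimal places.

2.67 years

Periodic yield y = 0.034. First find Macaulay duration:
  t   CF        PV=CF/(1+0.034)^t    t·PV
  1         9.75         9.4294         9.4294
  2         9.75         9.1193        18.2387
  3       109.75        99.2757       297.8271
  Σ                    117.8244       325.4952
P = 117.8244; Macaulay duration = 325.4952 / 117.8244 = 2.76254 years.
Modified duration = D_Mac / (1 + y) = 2.76254 / 1.034 = 2.67171 years.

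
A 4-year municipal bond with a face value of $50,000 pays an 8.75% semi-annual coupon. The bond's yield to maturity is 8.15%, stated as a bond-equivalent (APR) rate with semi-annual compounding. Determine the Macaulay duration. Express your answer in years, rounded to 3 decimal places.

3.466 years

Periodic yield y = 0.04075. Discount each cash flow and weight by its period:
  t   CF        PV=CF/(1+0.04075)^t    t·PV
  1     2,187.50     2,101.8496     2,101.8496
  2     2,187.50     2,019.5528     4,039.1057
  3     2,187.50     1,940.4784     5,821.4351
  4     2,187.50     1,864.5000     7,457.9999
  5     2,187.50     1,791.4965     8,957.4825
  6     2,187.50     1,721.3514    10,328.1086
  7     2,187.50     1,653.9529    11,577.6700
  8    52,187.50    37,913.6098   303,308.8786
  Σ                 51,006.7914   353,592.5299
Price P = Σ PV = 51,006.7914.
Macaulay duration = Σ(t·PV) / P = 353,592.5299 / 51,006.7914 = 6.93226 half-year periods.
In years: 6.93226 / 2 = 3.46613 years.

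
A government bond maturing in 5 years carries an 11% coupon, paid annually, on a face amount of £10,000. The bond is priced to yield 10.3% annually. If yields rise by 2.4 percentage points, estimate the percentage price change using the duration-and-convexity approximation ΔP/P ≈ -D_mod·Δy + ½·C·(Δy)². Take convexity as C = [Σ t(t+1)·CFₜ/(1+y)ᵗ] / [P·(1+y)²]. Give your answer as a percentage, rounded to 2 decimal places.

-8.41%

With y = 0.103:
  t   CF        PV=CF/(1+0.103)^t    t·PV        t(t+1)·PV
  1     1,100.00       997.2801       997.2801       1,994.5603
  2     1,100.00       904.1524     1,808.3049       5,424.9147
  3     1,100.00       819.7212     2,459.1635       9,836.6540
  4     1,100.00       743.1742     2,972.6969      14,863.4844
  5    11,100.00     6,799.0059    33,995.0294     203,970.1763
  Σ                 10,263.3338    42,232.4748     236,089.7896
P = 10,263.3338; D_Mac = 4.11489 yrs; D_mod = 3.73063 yrs; C = 18.90766.
Duration effect: -3.73063 × (+0.024) = -0.089535
Convexity effect: 0.5 × 18.90766 × (0.024)² = +0.0054454
ΔP/P ≈ -0.089535 + 0.0054454 = -0.084090 = -8.4090%.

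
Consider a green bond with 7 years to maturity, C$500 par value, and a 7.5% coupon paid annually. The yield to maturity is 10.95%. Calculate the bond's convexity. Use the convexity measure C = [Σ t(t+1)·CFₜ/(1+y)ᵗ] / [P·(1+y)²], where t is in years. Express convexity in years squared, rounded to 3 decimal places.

With y = 0.1095:
  t   CF        PV=CF/(1+0.1095)^t    t·PV        t(t+1)·PV
  1        37.50        33.7990        33.7990          67.5980
  2        37.50        30.4633        60.9266         182.7797
  3        37.50        27.4568        82.3703         329.4812
  4        37.50        24.7470        98.9879         494.9394
  5        37.50        22.3046       111.5231         669.1385
  6        37.50        20.1033       120.6198         844.3387
  7       537.50       259.7092     1,817.9644      14,543.7148
  Σ                    418.5831     2,326.1910      17,131.9903
P = 418.5831.
Convexity = Σ t(t+1)·PV / [P·(1+y)²] = 17,131.9903 / (418.5831 × 1.230990) = 33.24846.

33.248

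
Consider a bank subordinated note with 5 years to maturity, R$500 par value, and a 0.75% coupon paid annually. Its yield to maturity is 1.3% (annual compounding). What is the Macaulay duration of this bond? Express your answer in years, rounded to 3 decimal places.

4.925 years

Periodic yield y = 0.013. Discount each cash flow and weight by its year:
  t   CF        PV=CF/(1+0.013)^t    t·PV
  1         3.75         3.7019         3.7019
  2         3.75         3.6544         7.3087
  3         3.75         3.6075        10.8224
  4         3.75         3.5612        14.2447
  5       503.75       472.2455     2,361.2275
  Σ                    486.7704     2,397.3053
Price P = Σ PV = 486.7704.
Macaulay duration = Σ(t·PV) / P = 2,397.3053 / 486.7704 = 4.92492 years.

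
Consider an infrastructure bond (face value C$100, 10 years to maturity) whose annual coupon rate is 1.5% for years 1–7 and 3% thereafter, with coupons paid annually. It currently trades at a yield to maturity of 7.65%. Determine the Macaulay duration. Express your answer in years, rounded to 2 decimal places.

9.10 years

Periodic yield y = 0.0765. Discount each cash flow and weight by its year:
  t   CF        PV=CF/(1+0.0765)^t    t·PV
  1         1.50         1.3934         1.3934
  2         1.50         1.2944         2.5888
  3         1.50         1.2024         3.6072
  4         1.50         1.1170         4.4678
  5         1.50         1.0376         5.1879
  6         1.50         0.9638         5.7831
  7         1.50         0.8954         6.2675
  8         3.00         1.6634        13.3076
  9         3.00         1.5452        13.9071
  10      103.00        49.2830       492.8297
  Σ                     60.3956       549.3400
Price P = Σ PV = 60.3956.
Macaulay duration = Σ(t·PV) / P = 549.3400 / 60.3956 = 9.09570 years.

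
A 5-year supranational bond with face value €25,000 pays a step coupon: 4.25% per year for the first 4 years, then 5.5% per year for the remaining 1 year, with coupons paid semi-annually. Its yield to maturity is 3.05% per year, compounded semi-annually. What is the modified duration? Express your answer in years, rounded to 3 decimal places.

Periodic yield y = 0.01525. First find Macaulay duration:
  t   CF        PV=CF/(1+0.01525)^t    t·PV
  1       531.25       523.2701       523.2701
  2       531.25       515.4101     1,030.8203
  3       531.25       507.6682     1,523.0046
  4       531.25       500.0425     2,000.1702
  5       531.25       492.5314     2,462.6572
  6       531.25       485.1332     2,910.7989
  7       531.25       477.8460     3,344.9220
  8       531.25       470.6683     3,765.3465
  9       687.50       599.9509     5,399.5582
  10   25,687.50    22,079.6334   220,796.3336
  Σ                 26,652.1542   243,756.8815
P = 26,652.1542; Macaulay duration = 243,756.8815 / 26,652.1542 = 9.14586 half-year periods = 4.57293 years.
Modified duration = D_Mac / (1 + y) = 4.57293 / 1.01525 = 4.50424 years.

4.504 years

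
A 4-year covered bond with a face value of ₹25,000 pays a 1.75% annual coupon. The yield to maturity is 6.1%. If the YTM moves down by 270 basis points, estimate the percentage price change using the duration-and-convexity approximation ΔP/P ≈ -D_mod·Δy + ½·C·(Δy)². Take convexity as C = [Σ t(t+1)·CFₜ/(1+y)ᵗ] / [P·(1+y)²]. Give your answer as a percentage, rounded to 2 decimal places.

+10.52%

With y = 0.061:
  t   CF        PV=CF/(1+0.061)^t    t·PV        t(t+1)·PV
  1       437.50       412.3468       412.3468         824.6937
  2       437.50       388.6398       777.2796       2,331.8389
  3       437.50       366.2958     1,098.8873       4,395.5493
  4    25,437.50    20,073.0280    80,292.1121     401,460.5605
  Σ                 21,240.3105    82,580.6259     409,012.6424
P = 21,240.3105; D_Mac = 3.88792 yrs; D_mod = 3.66439 yrs; C = 17.10587.
Duration effect: -3.66439 × (-0.027) = +0.098939
Convexity effect: 0.5 × 17.10587 × (-0.027)² = +0.0062351
ΔP/P ≈ +0.098939 + 0.0062351 = +0.105174 = +10.5174%.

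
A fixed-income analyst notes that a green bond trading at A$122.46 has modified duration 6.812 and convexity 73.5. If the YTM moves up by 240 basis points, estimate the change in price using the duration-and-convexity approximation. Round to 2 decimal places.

Duration effect: -D_mod·Δy = -6.812 × (+0.024) = -0.163488
Convexity effect: ½·C·(Δy)² = 0.5 × 73.5 × (0.024)² = +0.0211680
ΔP/P ≈ -0.163488 + 0.0211680 = -0.142320
ΔP ≈ 122.46 × (-0.142320) = -17.4285072.

-A$17.43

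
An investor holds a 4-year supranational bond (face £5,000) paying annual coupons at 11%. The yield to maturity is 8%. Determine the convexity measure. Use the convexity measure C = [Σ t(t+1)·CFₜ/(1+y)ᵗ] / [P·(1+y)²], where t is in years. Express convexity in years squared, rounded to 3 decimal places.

14.143

With y = 0.08:
  t   CF        PV=CF/(1+0.08)^t    t·PV        t(t+1)·PV
  1       550.00       509.2593       509.2593       1,018.5185
  2       550.00       471.5364       943.0727       2,829.2181
  3       550.00       436.6077     1,309.8232       5,239.2928
  4     5,550.00     4,079.4157    16,317.6627      81,588.3137
  Σ                  5,496.8190    19,079.8179      90,675.3431
P = 5,496.8190.
Convexity = Σ t(t+1)·PV / [P·(1+y)²] = 90,675.3431 / (5,496.8190 × 1.166400) = 14.14263.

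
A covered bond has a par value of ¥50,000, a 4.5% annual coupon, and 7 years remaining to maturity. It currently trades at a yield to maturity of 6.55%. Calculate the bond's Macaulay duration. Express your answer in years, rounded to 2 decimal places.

Periodic yield y = 0.0655. Discount each cash flow and weight by its year:
  t   CF        PV=CF/(1+0.0655)^t    t·PV
  1     2,250.00     2,111.6847     2,111.6847
  2     2,250.00     1,981.8720     3,963.7441
  3     2,250.00     1,860.0395     5,580.1184
  4     2,250.00     1,745.6963     6,982.7854
  5     2,250.00     1,638.3823     8,191.9115
  6     2,250.00     1,537.6652     9,225.9914
  7    52,250.00    33,512.9082   234,590.3571
  Σ                 44,388.2482   270,646.5925
Price P = Σ PV = 44,388.2482.
Macaulay duration = Σ(t·PV) / P = 270,646.5925 / 44,388.2482 = 6.09726 years.

6.10 years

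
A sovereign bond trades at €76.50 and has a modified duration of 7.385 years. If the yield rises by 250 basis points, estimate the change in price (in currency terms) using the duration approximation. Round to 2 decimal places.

Duration approximation: ΔP/P ≈ -D_mod · Δy = -7.385 × (+0.025) = -0.184625.
ΔP ≈ 76.50 × (-0.184625) = -14.1238125.

-€14.12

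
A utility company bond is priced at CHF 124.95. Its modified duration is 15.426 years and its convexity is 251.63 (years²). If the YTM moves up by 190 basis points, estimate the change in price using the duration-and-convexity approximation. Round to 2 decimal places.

-CHF 30.95

Duration effect: -D_mod·Δy = -15.426 × (+0.019) = -0.293094
Convexity effect: ½·C·(Δy)² = 0.5 × 251.63 × (0.019)² = +0.045419215
ΔP/P ≈ -0.293094 + 0.045419215 = -0.247674785
ΔP ≈ 124.95 × (-0.247674785) = -30.94696438575.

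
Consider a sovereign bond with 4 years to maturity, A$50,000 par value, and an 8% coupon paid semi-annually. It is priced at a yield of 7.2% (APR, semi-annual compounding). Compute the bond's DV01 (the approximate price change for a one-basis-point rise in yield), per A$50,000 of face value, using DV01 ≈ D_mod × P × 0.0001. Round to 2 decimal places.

A$17.40

Periodic yield y = 0.036.
  t   CF        PV=CF/(1+0.036)^t    t·PV
  1     2,000.00     1,930.5019     1,930.5019
  2     2,000.00     1,863.4189     3,726.8377
  3     2,000.00     1,798.6668     5,396.0005
  4     2,000.00     1,736.1649     6,944.6596
  5     2,000.00     1,675.8349     8,379.1743
  6     2,000.00     1,617.6012     9,705.6073
  7     2,000.00     1,561.3911    10,929.7379
  8    52,000.00    39,185.4917   313,483.9334
  Σ                 51,369.0714   360,496.4526
P = 51,369.0714; D_Mac = 7.01777 half-year periods = 3.50889 yrs; D_mod = 3.38696 yrs.
DV01 ≈ 3.38696 × 51,369.0714 × 0.0001 = 17.398477.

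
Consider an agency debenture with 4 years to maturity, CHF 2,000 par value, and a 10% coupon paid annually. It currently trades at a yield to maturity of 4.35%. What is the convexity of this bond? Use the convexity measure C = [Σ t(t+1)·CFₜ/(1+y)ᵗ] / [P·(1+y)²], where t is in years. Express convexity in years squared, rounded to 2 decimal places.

With y = 0.0435:
  t   CF        PV=CF/(1+0.0435)^t    t·PV        t(t+1)·PV
  1       200.00       191.6627       191.6627         383.3253
  2       200.00       183.6729       367.3458       1,102.0374
  3       200.00       176.0162       528.0486       2,112.1944
  4     2,200.00     1,855.4654     7,421.8617      37,109.3086
  Σ                  2,406.8172     8,508.9188      40,706.8657
P = 2,406.8172.
Convexity = Σ t(t+1)·PV / [P·(1+y)²] = 40,706.8657 / (2,406.8172 × 1.088892) = 15.53244.

15.53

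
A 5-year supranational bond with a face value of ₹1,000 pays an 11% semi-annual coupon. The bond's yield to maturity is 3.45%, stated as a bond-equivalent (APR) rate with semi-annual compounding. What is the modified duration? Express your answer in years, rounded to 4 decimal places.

4.0645 years

Periodic yield y = 0.01725. First find Macaulay duration:
  t   CF        PV=CF/(1+0.01725)^t    t·PV
  1        55.00        54.0673        54.0673
  2        55.00        53.1505       106.3010
  3        55.00        52.2492       156.7476
  4        55.00        51.3632       205.4527
  5        55.00        50.4922       252.4609
  6        55.00        49.6360       297.8158
  7        55.00        48.7943       341.5599
  8        55.00        47.9668       383.7347
  9        55.00        47.1534       424.3810
  10    1,055.00       889.1509     8,891.5090
  Σ                  1,344.0238    11,114.0300
P = 1,344.0238; Macaulay duration = 11,114.0300 / 1,344.0238 = 8.26922 half-year periods = 4.13461 years.
Modified duration = D_Mac / (1 + y) = 4.13461 / 1.01725 = 4.06450 years.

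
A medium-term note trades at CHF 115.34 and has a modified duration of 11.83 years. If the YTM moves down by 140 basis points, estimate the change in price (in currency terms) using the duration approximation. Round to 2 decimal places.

+CHF 19.10

Duration approximation: ΔP/P ≈ -D_mod · Δy = -11.83 × (-0.014) = +0.165620.
ΔP ≈ 115.34 × (+0.165620) = +19.1026108.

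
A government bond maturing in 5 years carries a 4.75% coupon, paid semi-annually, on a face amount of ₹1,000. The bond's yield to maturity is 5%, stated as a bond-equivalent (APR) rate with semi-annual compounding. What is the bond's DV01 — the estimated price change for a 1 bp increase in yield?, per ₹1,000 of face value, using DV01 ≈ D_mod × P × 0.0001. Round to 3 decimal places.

₹0.435

Periodic yield y = 0.025.
  t   CF        PV=CF/(1+0.025)^t    t·PV
  1        23.75        23.1707        23.1707
  2        23.75        22.6056        45.2112
  3        23.75        22.0542        66.1627
  4        23.75        21.5163        86.0653
  5        23.75        20.9915       104.9577
  6        23.75        20.4796       122.8773
  7        23.75        19.9800       139.8603
  8        23.75        19.4927       155.9418
  9        23.75        19.0173       171.1557
  10    1,023.75       799.7519     7,997.5186
  Σ                    989.0599     8,912.9215
P = 989.0599; D_Mac = 9.01151 half-year periods = 4.50575 yrs; D_mod = 4.39586 yrs.
DV01 ≈ 4.39586 × 989.0599 × 0.0001 = 0.434777.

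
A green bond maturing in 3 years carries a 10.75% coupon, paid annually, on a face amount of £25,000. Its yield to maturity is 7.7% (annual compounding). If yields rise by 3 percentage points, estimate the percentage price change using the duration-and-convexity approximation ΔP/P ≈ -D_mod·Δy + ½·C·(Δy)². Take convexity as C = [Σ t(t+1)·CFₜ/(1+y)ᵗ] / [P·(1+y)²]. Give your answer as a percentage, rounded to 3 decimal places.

With y = 0.077:
  t   CF        PV=CF/(1+0.077)^t    t·PV        t(t+1)·PV
  1     2,687.50     2,495.3575     2,495.3575       4,990.7149
  2     2,687.50     2,316.9522     4,633.9043      13,901.7129
  3    27,687.50    22,163.4127    66,490.2381     265,960.9525
  Σ                 26,975.7223    73,619.4999     284,853.3804
P = 26,975.7223; D_Mac = 2.72910 yrs; D_mod = 2.53399 yrs; C = 9.10368.
Duration effect: -2.53399 × (+0.03) = -0.076020
Convexity effect: 0.5 × 9.10368 × (0.03)² = +0.0040967
ΔP/P ≈ -0.076020 + 0.0040967 = -0.071923 = -7.1923%.

-7.192%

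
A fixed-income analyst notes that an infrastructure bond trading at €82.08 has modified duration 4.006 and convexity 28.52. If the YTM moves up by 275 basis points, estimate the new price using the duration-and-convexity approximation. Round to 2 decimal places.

Duration effect: -D_mod·Δy = -4.006 × (+0.0275) = -0.110165
Convexity effect: ½·C·(Δy)² = 0.5 × 28.52 × (0.0275)² = +0.010784125
ΔP/P ≈ -0.110165 + 0.010784125 = -0.099380875
New price ≈ 82.08 × (1 - 0.099380875) = 73.92281778.

€73.92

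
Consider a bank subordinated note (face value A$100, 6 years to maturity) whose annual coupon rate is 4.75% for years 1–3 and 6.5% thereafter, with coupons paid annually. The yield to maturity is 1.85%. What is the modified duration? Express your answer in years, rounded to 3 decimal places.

5.298 years

Periodic yield y = 0.0185. First find Macaulay duration:
  t   CF        PV=CF/(1+0.0185)^t    t·PV
  1         4.75         4.6637         4.6637
  2         4.75         4.5790         9.1580
  3         4.75         4.4958        13.4875
  4         6.50         6.0404        24.1618
  5         6.50         5.9307        29.6537
  6       106.50        95.4077       572.4462
  Σ                    121.1174       653.5709
P = 121.1174; Macaulay duration = 653.5709 / 121.1174 = 5.39617 years.
Modified duration = D_Mac / (1 + y) = 5.39617 / 1.0185 = 5.29816 years.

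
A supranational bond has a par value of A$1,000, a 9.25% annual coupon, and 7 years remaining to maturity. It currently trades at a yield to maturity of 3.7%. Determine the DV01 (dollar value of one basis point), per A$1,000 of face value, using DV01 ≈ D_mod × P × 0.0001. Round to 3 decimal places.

Periodic yield y = 0.037.
  t   CF        PV=CF/(1+0.037)^t    t·PV
  1        92.50        89.1996        89.1996
  2        92.50        86.0170       172.0340
  3        92.50        82.9479       248.8437
  4        92.50        79.9883       319.9534
  5        92.50        77.1344       385.6719
  6        92.50        74.3822       446.2934
  7     1,092.50       847.1692     5,930.1843
  Σ                  1,336.8386     7,592.1802
P = 1,336.8386; D_Mac = 5.67920 yrs; D_mod = 5.47657 yrs.
DV01 ≈ 5.47657 × 1,336.8386 × 0.0001 = 0.732129.

A$0.732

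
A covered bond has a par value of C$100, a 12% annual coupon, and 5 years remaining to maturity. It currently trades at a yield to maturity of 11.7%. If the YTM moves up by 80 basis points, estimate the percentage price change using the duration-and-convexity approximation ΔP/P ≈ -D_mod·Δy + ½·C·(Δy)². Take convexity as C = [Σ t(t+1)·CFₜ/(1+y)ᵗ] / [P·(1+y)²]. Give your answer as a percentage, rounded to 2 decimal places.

-2.84%

With y = 0.117:
  t   CF        PV=CF/(1+0.117)^t    t·PV        t(t+1)·PV
  1        12.00        10.7431        10.7431          21.4861
  2        12.00         9.6178        19.2356          57.7067
  3        12.00         8.6104        25.8311         103.3244
  4        12.00         7.7085        30.8339         154.1695
  5       112.00        64.4098       322.0492       1,932.2949
  Σ                    101.0895       408.6928       2,268.9817
P = 101.0895; D_Mac = 4.04288 yrs; D_mod = 3.61941 yrs; C = 17.98948.
Duration effect: -3.61941 × (+0.008) = -0.028955
Convexity effect: 0.5 × 17.98948 × (0.008)² = +0.0005757
ΔP/P ≈ -0.028955 + 0.0005757 = -0.028380 = -2.8380%.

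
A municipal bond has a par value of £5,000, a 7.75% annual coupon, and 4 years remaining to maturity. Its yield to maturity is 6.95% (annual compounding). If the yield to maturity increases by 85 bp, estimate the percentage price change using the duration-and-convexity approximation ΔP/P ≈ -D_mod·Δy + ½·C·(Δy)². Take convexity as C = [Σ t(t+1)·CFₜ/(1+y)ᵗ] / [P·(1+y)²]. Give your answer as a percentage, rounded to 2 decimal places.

With y = 0.0695:
  t   CF        PV=CF/(1+0.0695)^t    t·PV        t(t+1)·PV
  1       387.50       362.3188       362.3188         724.6377
  2       387.50       338.7740       677.5481       2,032.6443
  3       387.50       316.7593       950.2778       3,801.1113
  4     5,387.50     4,117.7894    16,471.1575      82,355.7873
  Σ                  5,135.6415    18,461.3022      88,914.1805
P = 5,135.6415; D_Mac = 3.59474 yrs; D_mod = 3.36114 yrs; C = 15.13613.
Duration effect: -3.36114 × (+0.0085) = -0.028570
Convexity effect: 0.5 × 15.13613 × (0.0085)² = +0.0005468
ΔP/P ≈ -0.028570 + 0.0005468 = -0.028023 = -2.8023%.

-2.80%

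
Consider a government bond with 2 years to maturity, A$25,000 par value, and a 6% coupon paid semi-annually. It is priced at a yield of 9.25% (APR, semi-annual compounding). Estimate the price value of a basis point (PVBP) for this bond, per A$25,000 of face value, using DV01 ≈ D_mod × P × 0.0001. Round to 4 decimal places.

A$4.3016

Periodic yield y = 0.04625.
  t   CF        PV=CF/(1+0.04625)^t    t·PV
  1       750.00       716.8459       716.8459
  2       750.00       685.1574     1,370.3147
  3       750.00       654.8696     1,964.6089
  4    25,750.00    21,489.9472    85,959.7890
  Σ                 23,546.8201    90,011.5585
P = 23,546.8201; D_Mac = 3.82266 half-year periods = 1.91133 yrs; D_mod = 1.82684 yrs.
DV01 ≈ 1.82684 × 23,546.8201 × 0.0001 = 4.301628.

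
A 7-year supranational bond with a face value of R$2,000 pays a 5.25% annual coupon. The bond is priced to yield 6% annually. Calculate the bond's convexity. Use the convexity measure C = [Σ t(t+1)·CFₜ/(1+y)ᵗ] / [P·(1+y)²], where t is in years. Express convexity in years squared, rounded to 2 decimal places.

40.56

With y = 0.06:
  t   CF        PV=CF/(1+0.06)^t    t·PV        t(t+1)·PV
  1       105.00        99.0566        99.0566         198.1132
  2       105.00        93.4496       186.8993         560.6978
  3       105.00        88.1600       264.4801       1,057.9203
  4       105.00        83.1698       332.6793       1,663.3967
  5       105.00        78.4621       392.3105       2,353.8632
  6       105.00        74.0209       444.1251       3,108.8760
  7     2,105.00     1,399.9452     9,799.6166      78,396.9326
  Σ                  1,916.2643    11,519.1675      87,339.7997
P = 1,916.2643.
Convexity = Σ t(t+1)·PV / [P·(1+y)²] = 87,339.7997 / (1,916.2643 × 1.123600) = 40.56440.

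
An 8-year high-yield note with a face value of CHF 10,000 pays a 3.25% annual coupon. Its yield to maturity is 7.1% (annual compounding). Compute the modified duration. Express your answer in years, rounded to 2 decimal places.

Periodic yield y = 0.071. First find Macaulay duration:
  t   CF        PV=CF/(1+0.071)^t    t·PV
  1       325.00       303.4547       303.4547
  2       325.00       283.3377       566.6755
  3       325.00       264.5544       793.6631
  4       325.00       247.0162       988.0649
  5       325.00       230.6407     1,153.2037
  6       325.00       215.3508     1,292.1049
  7       325.00       201.0745     1,407.5217
  8    10,325.00     5,964.5034    47,716.0276
  Σ                  7,709.9326    54,220.7161
P = 7,709.9326; Macaulay duration = 54,220.7161 / 7,709.9326 = 7.03258 years.
Modified duration = D_Mac / (1 + y) = 7.03258 / 1.071 = 6.56637 years.

6.57 years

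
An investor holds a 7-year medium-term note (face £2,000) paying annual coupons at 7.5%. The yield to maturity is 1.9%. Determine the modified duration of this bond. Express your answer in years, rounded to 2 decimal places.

Periodic yield y = 0.019. First find Macaulay duration:
  t   CF        PV=CF/(1+0.019)^t    t·PV
  1       150.00       147.2031       147.2031
  2       150.00       144.4584       288.9169
  3       150.00       141.7649       425.2947
  4       150.00       139.1216       556.4863
  5       150.00       136.5276       682.6378
  6       150.00       133.9819       803.8914
  7     2,150.00     1,884.5999    13,192.1995
  Σ                  2,727.6575    16,096.6298
P = 2,727.6575; Macaulay duration = 16,096.6298 / 2,727.6575 = 5.90127 years.
Modified duration = D_Mac / (1 + y) = 5.90127 / 1.019 = 5.79123 years.

5.79 years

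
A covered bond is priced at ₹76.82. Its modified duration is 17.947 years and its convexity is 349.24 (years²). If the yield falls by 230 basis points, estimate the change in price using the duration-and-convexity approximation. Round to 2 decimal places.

+₹38.81

Duration effect: -D_mod·Δy = -17.947 × (-0.023) = +0.412781
Convexity effect: ½·C·(Δy)² = 0.5 × 349.24 × (-0.023)² = +0.09237398
ΔP/P ≈ +0.412781 + 0.09237398 = +0.50515498
ΔP ≈ 76.82 × (+0.50515498) = +38.8060055636.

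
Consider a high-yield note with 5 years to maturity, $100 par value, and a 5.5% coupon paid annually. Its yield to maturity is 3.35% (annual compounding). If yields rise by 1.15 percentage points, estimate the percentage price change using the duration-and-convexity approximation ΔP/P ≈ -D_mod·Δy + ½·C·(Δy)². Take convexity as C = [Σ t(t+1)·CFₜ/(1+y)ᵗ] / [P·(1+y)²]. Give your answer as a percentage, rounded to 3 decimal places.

With y = 0.0335:
  t   CF        PV=CF/(1+0.0335)^t    t·PV        t(t+1)·PV
  1         5.50         5.3217         5.3217          10.6434
  2         5.50         5.1492        10.2984          30.8953
  3         5.50         4.9823        14.9469          59.7878
  4         5.50         4.8208        19.2833          96.4164
  5       105.50        89.4747       447.3733       2,684.2398
  Σ                    109.7487       497.2237       2,881.9827
P = 109.7487; D_Mac = 4.53056 yrs; D_mod = 4.38371 yrs; C = 24.58504.
Duration effect: -4.38371 × (+0.0115) = -0.050413
Convexity effect: 0.5 × 24.58504 × (0.0115)² = +0.0016257
ΔP/P ≈ -0.050413 + 0.0016257 = -0.048787 = -4.8787%.

-4.879%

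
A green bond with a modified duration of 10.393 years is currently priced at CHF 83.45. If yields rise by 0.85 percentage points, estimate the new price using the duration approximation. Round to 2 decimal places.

Duration approximation: ΔP/P ≈ -D_mod · Δy = -10.393 × (+0.0085) = -0.0883405.
New price ≈ 83.45 × (1 - 0.0883405) = 76.077985275.

CHF 76.08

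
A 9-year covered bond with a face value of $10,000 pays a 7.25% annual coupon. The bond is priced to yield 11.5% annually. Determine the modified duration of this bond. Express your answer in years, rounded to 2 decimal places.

5.91 years

Periodic yield y = 0.115. First find Macaulay duration:
  t   CF        PV=CF/(1+0.115)^t    t·PV
  1       725.00       650.2242       650.2242
  2       725.00       583.1607     1,166.3215
  3       725.00       523.0141     1,569.0423
  4       725.00       469.0709     1,876.2838
  5       725.00       420.6914     2,103.4572
  6       725.00       377.3017     2,263.8104
  7       725.00       338.3872     2,368.7104
  8       725.00       303.4863     2,427.8903
  9    10,725.00     4,026.4610    36,238.1488
  Σ                  7,691.7976    50,663.8889
P = 7,691.7976; Macaulay duration = 50,663.8889 / 7,691.7976 = 6.58674 years.
Modified duration = D_Mac / (1 + y) = 6.58674 / 1.115 = 5.90739 years.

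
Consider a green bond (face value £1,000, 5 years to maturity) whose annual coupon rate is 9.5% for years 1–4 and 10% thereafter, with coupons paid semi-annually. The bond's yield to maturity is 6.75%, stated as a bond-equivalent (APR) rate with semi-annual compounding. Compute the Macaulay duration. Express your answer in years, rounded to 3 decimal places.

Periodic yield y = 0.03375. Discount each cash flow and weight by its period:
  t   CF        PV=CF/(1+0.03375)^t    t·PV
  1        47.50        45.9492        45.9492
  2        47.50        44.4491        88.8981
  3        47.50        42.9979       128.9936
  4        47.50        41.5941       166.3763
  5        47.50        40.2361       201.1806
  6        47.50        38.9225       233.5349
  7        47.50        37.6517       263.5621
  8        47.50        36.4225       291.3798
  9        50.00        37.0877       333.7896
  10    1,050.00       753.4147     7,534.1467
  Σ                  1,118.7254     9,287.8109
Price P = Σ PV = 1,118.7254.
Macaulay duration = Σ(t·PV) / P = 9,287.8109 / 1,118.7254 = 8.30214 half-year periods.
In years: 8.30214 / 2 = 4.15107 years.

4.151 years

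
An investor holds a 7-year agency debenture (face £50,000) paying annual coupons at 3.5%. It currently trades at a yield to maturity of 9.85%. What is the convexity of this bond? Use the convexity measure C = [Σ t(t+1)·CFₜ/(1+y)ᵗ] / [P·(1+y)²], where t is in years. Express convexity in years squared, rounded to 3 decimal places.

With y = 0.0985:
  t   CF        PV=CF/(1+0.0985)^t    t·PV        t(t+1)·PV
  1     1,750.00     1,593.0815     1,593.0815       3,186.1629
  2     1,750.00     1,450.2335     2,900.4670       8,701.4009
  3     1,750.00     1,320.1943     3,960.5830      15,842.3320
  4     1,750.00     1,201.8155     4,807.2620      24,036.3102
  5     1,750.00     1,094.0514     5,470.2572      32,821.5432
  6     1,750.00       995.9503     5,975.7020      41,829.9140
  7    51,750.00    26,810.8094   187,675.6658   1,501,405.3267
  Σ                 34,466.1360   212,383.0185   1,627,822.9899
P = 34,466.1360.
Convexity = Σ t(t+1)·PV / [P·(1+y)²] = 1,627,822.9899 / (34,466.1360 × 1.206702) = 39.13943.

39.139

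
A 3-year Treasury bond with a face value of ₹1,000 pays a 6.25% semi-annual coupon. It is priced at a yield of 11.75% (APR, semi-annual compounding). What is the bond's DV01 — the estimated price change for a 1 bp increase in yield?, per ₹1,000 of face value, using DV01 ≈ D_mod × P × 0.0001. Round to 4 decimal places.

Periodic yield y = 0.05875.
  t   CF        PV=CF/(1+0.05875)^t    t·PV
  1        31.25        29.5159        29.5159
  2        31.25        27.8781        55.7562
  3        31.25        26.3311        78.9934
  4        31.25        24.8700        99.4801
  5        31.25        23.4900       117.4500
  6     1,031.25       732.1557     4,392.9339
  Σ                    864.2409     4,774.1296
P = 864.2409; D_Mac = 5.52407 half-year periods = 2.76204 yrs; D_mod = 2.60877 yrs.
DV01 ≈ 2.60877 × 864.2409 × 0.0001 = 0.225461.

₹0.2255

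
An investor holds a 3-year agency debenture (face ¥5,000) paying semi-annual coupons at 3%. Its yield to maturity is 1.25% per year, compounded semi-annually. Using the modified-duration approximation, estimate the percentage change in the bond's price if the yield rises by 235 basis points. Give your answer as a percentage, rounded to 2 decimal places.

Periodic yield y = 0.00625. Modified duration first:
  t   CF        PV=CF/(1+0.00625)^t    t·PV
  1        75.00        74.5342        74.5342
  2        75.00        74.0712       148.1424
  3        75.00        73.6111       220.8334
  4        75.00        73.1539       292.6157
  5        75.00        72.6996       363.4978
  6     5,075.00     4,888.7822    29,332.6930
  Σ                  5,256.8522    30,432.3166
P = 5,256.8522; D_Mac = 5.78908 half-year periods = 2.89454 yrs; D_mod = 2.89454/(1+0.00625) = 2.87656 yrs.
ΔP/P ≈ -D_mod · Δy = -2.87656 × (+0.0235) = -0.067599 = -6.7599%.

-6.76%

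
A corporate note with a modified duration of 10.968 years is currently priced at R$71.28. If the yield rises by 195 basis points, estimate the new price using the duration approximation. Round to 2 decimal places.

Duration approximation: ΔP/P ≈ -D_mod · Δy = -10.968 × (+0.0195) = -0.213876.
New price ≈ 71.28 × (1 - 0.213876) = 56.03491872.

R$56.03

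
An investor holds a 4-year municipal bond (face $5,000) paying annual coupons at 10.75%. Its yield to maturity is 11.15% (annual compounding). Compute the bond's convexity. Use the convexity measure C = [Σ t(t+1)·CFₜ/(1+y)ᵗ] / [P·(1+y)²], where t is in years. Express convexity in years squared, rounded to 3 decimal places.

With y = 0.1115:
  t   CF        PV=CF/(1+0.1115)^t    t·PV        t(t+1)·PV
  1       537.50       483.5807       483.5807         967.1615
  2       537.50       435.0704       870.1408       2,610.4224
  3       537.50       391.4264     1,174.2791       4,697.1163
  4     5,537.50     3,628.0718    14,512.2871      72,561.4356
  Σ                  4,938.1493    17,040.2877      80,836.1358
P = 4,938.1493.
Convexity = Σ t(t+1)·PV / [P·(1+y)²] = 80,836.1358 / (4,938.1493 × 1.235432) = 13.25020.

13.250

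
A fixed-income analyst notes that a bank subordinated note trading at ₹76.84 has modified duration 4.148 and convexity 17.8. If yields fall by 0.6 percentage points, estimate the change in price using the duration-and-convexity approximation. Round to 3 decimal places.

Duration effect: -D_mod·Δy = -4.148 × (-0.006) = +0.024888
Convexity effect: ½·C·(Δy)² = 0.5 × 17.8 × (-0.006)² = +0.0003204
ΔP/P ≈ +0.024888 + 0.0003204 = +0.0252084
ΔP ≈ 76.84 × (+0.0252084) = +1.937013456.

+₹1.937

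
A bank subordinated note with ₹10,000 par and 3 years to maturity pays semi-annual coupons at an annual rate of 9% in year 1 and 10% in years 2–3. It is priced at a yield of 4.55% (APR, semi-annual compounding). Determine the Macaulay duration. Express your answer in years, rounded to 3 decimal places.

Periodic yield y = 0.02275. Discount each cash flow and weight by its period:
  t   CF        PV=CF/(1+0.02275)^t    t·PV
  1       450.00       439.9902       439.9902
  2       450.00       430.2031       860.4062
  3       500.00       467.3708     1,402.1123
  4       500.00       456.9746     1,827.8984
  5       500.00       446.8097     2,234.0483
  6    10,500.00     9,174.2880    55,045.7281
  Σ                 11,415.6364    61,810.1835
Price P = Σ PV = 11,415.6364.
Macaulay duration = Σ(t·PV) / P = 61,810.1835 / 11,415.6364 = 5.41452 half-year periods.
In years: 5.41452 / 2 = 2.70726 years.

2.707 years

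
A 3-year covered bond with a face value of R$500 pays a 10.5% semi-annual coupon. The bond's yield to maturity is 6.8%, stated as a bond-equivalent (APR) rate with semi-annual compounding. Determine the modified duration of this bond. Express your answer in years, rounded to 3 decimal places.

Periodic yield y = 0.034. First find Macaulay duration:
  t   CF        PV=CF/(1+0.034)^t    t·PV
  1        26.25        25.3868        25.3868
  2        26.25        24.5521        49.1042
  3        26.25        23.7448        71.2343
  4        26.25        22.9640        91.8559
  5        26.25        22.2089       111.0444
  6       526.25       430.5949     2,583.5694
  Σ                    549.4514     2,932.1949
P = 549.4514; Macaulay duration = 2,932.1949 / 549.4514 = 5.33659 half-year periods = 2.66829 years.
Modified duration = D_Mac / (1 + y) = 2.66829 / 1.034 = 2.58055 years.

2.581 years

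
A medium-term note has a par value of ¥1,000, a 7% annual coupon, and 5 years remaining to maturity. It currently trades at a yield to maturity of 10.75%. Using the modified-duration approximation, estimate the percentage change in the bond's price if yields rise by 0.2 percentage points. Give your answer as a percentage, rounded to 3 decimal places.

-0.783%

Periodic yield y = 0.1075. Modified duration first:
  t   CF        PV=CF/(1+0.1075)^t    t·PV
  1        70.00        63.2054        63.2054
  2        70.00        57.0704       114.1407
  3        70.00        51.5308       154.5924
  4        70.00        46.5289       186.1157
  5     1,070.00       642.1923     3,210.9616
  Σ                    860.5278     3,729.0158
P = 860.5278; D_Mac = 4.33341 yrs; D_mod = 4.33341/(1+0.1075) = 3.91278 yrs.
ΔP/P ≈ -D_mod · Δy = -3.91278 × (+0.002) = -0.007826 = -0.7826%.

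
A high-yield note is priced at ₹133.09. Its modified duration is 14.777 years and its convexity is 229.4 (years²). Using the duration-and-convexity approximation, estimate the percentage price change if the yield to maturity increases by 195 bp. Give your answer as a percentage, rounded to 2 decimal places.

-24.45%

Duration effect: -D_mod·Δy = -14.777 × (+0.0195) = -0.2881515
Convexity effect: ½·C·(Δy)² = 0.5 × 229.4 × (0.0195)² = +0.043614675
ΔP/P ≈ -0.2881515 + 0.043614675 = -0.244536825
= -24.4536825%.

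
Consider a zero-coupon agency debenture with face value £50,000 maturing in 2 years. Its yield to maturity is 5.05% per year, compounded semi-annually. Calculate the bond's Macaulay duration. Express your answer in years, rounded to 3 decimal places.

A zero-coupon bond has a single cash flow at maturity, so its Macaulay duration equals its maturity: 2 years.
(Equivalently: 4 semi-annual periods ÷ 2 = 2 years.)

2.000 years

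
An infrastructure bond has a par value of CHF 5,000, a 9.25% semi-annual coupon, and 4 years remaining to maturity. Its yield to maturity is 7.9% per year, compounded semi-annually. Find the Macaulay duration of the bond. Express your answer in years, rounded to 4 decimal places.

Periodic yield y = 0.0395. Discount each cash flow and weight by its period:
  t   CF        PV=CF/(1+0.0395)^t    t·PV
  1       231.25       222.4627       222.4627
  2       231.25       214.0094       428.0187
  3       231.25       205.8772       617.6316
  4       231.25       198.0541       792.2163
  5       231.25       190.5282       952.6410
  6       231.25       183.2883     1,099.7299
  7       231.25       176.3235     1,234.2647
  8     5,231.25     3,837.1566    30,697.2530
  Σ                  5,227.7000    36,044.2179
Price P = Σ PV = 5,227.7000.
Macaulay duration = Σ(t·PV) / P = 36,044.2179 / 5,227.7000 = 6.89485 half-year periods.
In years: 6.89485 / 2 = 3.44743 years.

3.4474 years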